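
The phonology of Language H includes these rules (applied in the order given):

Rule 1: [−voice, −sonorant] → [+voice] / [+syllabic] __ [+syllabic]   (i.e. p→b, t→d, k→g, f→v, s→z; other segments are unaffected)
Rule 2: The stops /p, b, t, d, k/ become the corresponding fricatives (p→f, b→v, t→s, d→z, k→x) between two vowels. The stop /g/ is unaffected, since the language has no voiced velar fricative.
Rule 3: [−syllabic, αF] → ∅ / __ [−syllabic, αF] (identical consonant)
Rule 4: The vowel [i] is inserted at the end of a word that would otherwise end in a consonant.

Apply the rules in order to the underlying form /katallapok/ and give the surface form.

kazalavoki

Rule 1 (intervocalic voicing): /t/ is a voiceless obstruent between vowels /a/ and /a/, so it voices to [d]. /p/ is a voiceless obstruent between vowels /a/ and /o/, so it voices to [b]. /katallapok/ → kadallabok.
Rule 2 (intervocalic spirantization): /d/ is a stop between vowels /a/ and /a/, so it spirantizes to the fricative [z]. /b/ is a stop between vowels /a/ and /o/, so it spirantizes to the fricative [v]. /kadallabok/ → kazallavok.
Rule 3 (degemination): /ll/ is a geminate; the first /l/ deletes. /kazallavok/ → kazalavok.
Rule 4 (final i-epenthesis): the form ends in the consonant /k/, so [i] is inserted word-finally. /kazalavok/ → kazalavoki.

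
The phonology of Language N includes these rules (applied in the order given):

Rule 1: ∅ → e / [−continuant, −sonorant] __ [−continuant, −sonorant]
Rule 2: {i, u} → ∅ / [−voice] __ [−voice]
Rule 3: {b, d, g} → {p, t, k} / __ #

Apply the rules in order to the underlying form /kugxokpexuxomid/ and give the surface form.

kugxokepexxomit

Rule 1 (stop-cluster e-epenthesis): /k/ and /p/ form a stop–stop cluster, so [e] is inserted between them. /kugxokpexuxomid/ → kugxokepexuxomid.
Rule 2 (high vowel syncope): /u/ is a high vowel flanked by voiceless consonants /x/ and /x/, so it deletes. /kugxokepexuxomid/ → kugxokepexxomid.
Rule 3 (final devoicing): /d/ is a voiced stop in word-final position, so it devoices to [t]. /kugxokepexxomid/ → kugxokepexxomit.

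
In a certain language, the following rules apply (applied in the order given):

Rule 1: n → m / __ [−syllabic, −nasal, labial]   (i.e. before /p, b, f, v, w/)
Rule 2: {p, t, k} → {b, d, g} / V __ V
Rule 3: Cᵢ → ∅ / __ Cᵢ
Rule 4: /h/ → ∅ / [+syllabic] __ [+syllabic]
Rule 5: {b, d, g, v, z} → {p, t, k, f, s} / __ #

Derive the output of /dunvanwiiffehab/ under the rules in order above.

Rule 1 (nasal place assimilation): /n/ precedes the labial consonant /v/, so it assimilates in place to [m]. /n/ precedes the labial consonant /w/, so it assimilates in place to [m]. /dunvanwiiffehab/ → dumvamwiiffehab.
Rule 2 (intervocalic voicing): no segment meets the environment; /dumvamwiiffehab/ is unchanged.
Rule 3 (degemination): /ff/ is a geminate; the first /f/ deletes. /dumvamwiiffehab/ → dumvamwiifehab.
Rule 4 (intervocalic h-deletion): /h/ occurs between vowels /e/ and /a/, so it deletes. /dumvamwiifehab/ → dumvamwiifeab.
Rule 5 (final devoicing): /b/ is a voiced obstruent in word-final position, so it devoices to [p]. /dumvamwiifeab/ → dumvamwiifeap.

dumvamwiifeap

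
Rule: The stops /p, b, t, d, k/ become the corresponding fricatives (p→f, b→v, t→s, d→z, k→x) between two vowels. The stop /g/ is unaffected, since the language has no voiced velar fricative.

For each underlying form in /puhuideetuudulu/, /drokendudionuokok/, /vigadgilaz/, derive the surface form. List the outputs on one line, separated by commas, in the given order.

puhuizeesuuzulu, droxenduzionuoxok, vigadgilaz

/puhuideetuudulu/: /d/ is a stop between vowels /i/ and /e/, so it spirantizes to the fricative [z]. /t/ is a stop between vowels /e/ and /u/, so it spirantizes to the fricative [s]. /d/ is a stop between vowels /u/ and /u/, so it spirantizes to the fricative [z]. → [puhuizeesuuzulu].
/drokendudionuokok/: /k/ is a stop between vowels /o/ and /e/, so it spirantizes to the fricative [x]. /d/ is a stop between vowels /u/ and /i/, so it spirantizes to the fricative [z]. /k/ is a stop between vowels /o/ and /o/, so it spirantizes to the fricative [x]. → [droxenduzionuoxok].
/vigadgilaz/: the rule's environment is not met; surfaces unchanged as [vigadgilaz].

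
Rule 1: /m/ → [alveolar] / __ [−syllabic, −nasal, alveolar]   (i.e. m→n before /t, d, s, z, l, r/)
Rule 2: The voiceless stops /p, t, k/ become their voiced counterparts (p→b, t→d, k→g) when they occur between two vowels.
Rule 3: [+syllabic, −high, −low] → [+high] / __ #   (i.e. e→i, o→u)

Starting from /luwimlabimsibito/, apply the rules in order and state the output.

luwinlabinsibidu

Rule 1 (nasal place assimilation): /m/ precedes the alveolar consonant /l/, so it assimilates in place to [n]. /m/ precedes the alveolar consonant /s/, so it assimilates in place to [n]. /luwimlabimsibito/ → luwinlabinsibito.
Rule 2 (intervocalic voicing): /t/ is a voiceless stop between vowels /i/ and /o/, so it voices to [d]. /luwinlabinsibito/ → luwinlabinsibido.
Rule 3 (final vowel raising): /o/ is a mid vowel in word-final position, so it raises to [u]. /luwinlabinsibido/ → luwinlabinsibidu.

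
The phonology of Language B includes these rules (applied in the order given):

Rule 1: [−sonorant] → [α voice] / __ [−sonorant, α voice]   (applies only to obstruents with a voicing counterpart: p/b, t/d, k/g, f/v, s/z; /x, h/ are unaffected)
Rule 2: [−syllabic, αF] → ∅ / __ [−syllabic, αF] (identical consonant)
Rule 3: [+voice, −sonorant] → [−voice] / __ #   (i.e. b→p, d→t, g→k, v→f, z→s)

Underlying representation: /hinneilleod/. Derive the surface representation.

hineileot

Rule 1 (regressive voicing assimilation): no segment meets the environment; /hinneilleod/ is unchanged.
Rule 2 (degemination): /nn/ is a geminate; the first /n/ deletes. /ll/ is a geminate; the first /l/ deletes. /hinneilleod/ → hineileod.
Rule 3 (final devoicing): /d/ is a voiced obstruent in word-final position, so it devoices to [t]. /hineileod/ → hineileot.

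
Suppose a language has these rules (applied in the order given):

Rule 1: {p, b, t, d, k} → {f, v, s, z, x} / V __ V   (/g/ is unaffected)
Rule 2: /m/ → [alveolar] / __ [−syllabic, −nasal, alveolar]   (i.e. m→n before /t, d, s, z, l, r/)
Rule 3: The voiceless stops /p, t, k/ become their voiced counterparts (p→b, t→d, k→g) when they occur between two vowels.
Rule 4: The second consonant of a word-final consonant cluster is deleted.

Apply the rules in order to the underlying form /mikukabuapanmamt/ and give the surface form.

Rule 1 (intervocalic spirantization): /k/ is a stop between vowels /i/ and /u/, so it spirantizes to the fricative [x]. /k/ is a stop between vowels /u/ and /a/, so it spirantizes to the fricative [x]. /b/ is a stop between vowels /a/ and /u/, so it spirantizes to the fricative [v]. /p/ is a stop between vowels /a/ and /a/, so it spirantizes to the fricative [f]. /mikukabuapanmamt/ → mixuxavuafanmamt.
Rule 2 (nasal place assimilation): /m/ precedes the alveolar consonant /t/, so it assimilates in place to [n]. /mixuxavuafanmamt/ → mixuxavuafanmant.
Rule 3 (intervocalic voicing): no segment meets the environment; /mixuxavuafanmant/ is unchanged.
Rule 4 (final cluster simplification): /t/ is the second consonant of a word-final cluster /nt/, so it deletes. /mixuxavuafanmant/ → mixuxavuafanman.

mixuxavuafanman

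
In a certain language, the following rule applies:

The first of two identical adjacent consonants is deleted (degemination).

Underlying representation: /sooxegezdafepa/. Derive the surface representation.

sooxegezdafepa

No segment of /sooxegezdafepa/ meets the structural description of the rule, so the form surfaces unchanged.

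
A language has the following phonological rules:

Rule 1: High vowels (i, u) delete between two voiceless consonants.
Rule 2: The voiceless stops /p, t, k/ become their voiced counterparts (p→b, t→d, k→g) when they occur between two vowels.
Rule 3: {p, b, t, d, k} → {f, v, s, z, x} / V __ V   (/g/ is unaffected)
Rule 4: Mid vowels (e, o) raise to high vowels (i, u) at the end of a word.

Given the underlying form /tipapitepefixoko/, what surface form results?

tpaptevefxogu

Rule 1 (high vowel syncope): /i/ is a high vowel flanked by voiceless consonants /t/ and /p/, so it deletes. /i/ is a high vowel flanked by voiceless consonants /p/ and /t/, so it deletes. /i/ is a high vowel flanked by voiceless consonants /f/ and /x/, so it deletes. /tipapitepefixoko/ → tpaptepefxoko.
Rule 2 (intervocalic voicing): /p/ is a voiceless stop between vowels /e/ and /e/, so it voices to [b]. /k/ is a voiceless stop between vowels /o/ and /o/, so it voices to [g]. /tpaptepefxoko/ → tpaptebefxogo.
Rule 3 (intervocalic spirantization): /b/ is a stop between vowels /e/ and /e/, so it spirantizes to the fricative [v]. /tpaptebefxogo/ → tpaptevefxogo.
Rule 4 (final vowel raising): /o/ is a mid vowel in word-final position, so it raises to [u]. /tpaptevefxogo/ → tpaptevefxogu.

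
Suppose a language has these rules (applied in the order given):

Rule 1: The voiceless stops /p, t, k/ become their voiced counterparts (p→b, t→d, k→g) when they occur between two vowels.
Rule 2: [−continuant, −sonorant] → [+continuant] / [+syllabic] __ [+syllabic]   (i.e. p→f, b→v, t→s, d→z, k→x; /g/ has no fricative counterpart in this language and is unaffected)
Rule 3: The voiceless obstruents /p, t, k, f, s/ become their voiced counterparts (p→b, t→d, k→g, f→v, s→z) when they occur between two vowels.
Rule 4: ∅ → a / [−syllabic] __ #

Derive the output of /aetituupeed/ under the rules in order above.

Rule 1 (intervocalic voicing): /t/ is a voiceless stop between vowels /e/ and /i/, so it voices to [d]. /t/ is a voiceless stop between vowels /i/ and /u/, so it voices to [d]. /p/ is a voiceless stop between vowels /u/ and /e/, so it voices to [b]. /aetituupeed/ → aediduubeed.
Rule 2 (intervocalic spirantization): /d/ is a stop between vowels /e/ and /i/, so it spirantizes to the fricative [z]. /d/ is a stop between vowels /i/ and /u/, so it spirantizes to the fricative [z]. /b/ is a stop between vowels /u/ and /e/, so it spirantizes to the fricative [v]. /aediduubeed/ → aezizuuveed.
Rule 3 (intervocalic voicing): no segment meets the environment; /aezizuuveed/ is unchanged.
Rule 4 (final a-epenthesis): the form ends in the consonant /d/, so [a] is inserted word-finally. /aezizuuveed/ → aezizuuveeda.

aezizuuveeda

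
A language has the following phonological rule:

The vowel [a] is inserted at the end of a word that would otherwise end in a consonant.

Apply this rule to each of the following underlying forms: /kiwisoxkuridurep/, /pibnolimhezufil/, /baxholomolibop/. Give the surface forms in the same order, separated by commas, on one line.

kiwisoxkuridurepa, pibnolimhezufila, baxholomolibopa

/kiwisoxkuridurep/: the form ends in the consonant /p/, so [a] is inserted word-finally. → [kiwisoxkuridurepa].
/pibnolimhezufil/: the form ends in the consonant /l/, so [a] is inserted word-finally. → [pibnolimhezufila].
/baxholomolibop/: the form ends in the consonant /p/, so [a] is inserted word-finally. → [baxholomolibopa].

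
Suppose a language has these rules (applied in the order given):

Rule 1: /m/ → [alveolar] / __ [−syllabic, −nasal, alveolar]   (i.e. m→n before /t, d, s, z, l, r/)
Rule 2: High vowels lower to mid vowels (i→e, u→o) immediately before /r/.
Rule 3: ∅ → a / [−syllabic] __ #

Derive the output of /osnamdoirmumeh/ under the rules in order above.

osnandoermumeha

Rule 1 (nasal place assimilation): /m/ precedes the alveolar consonant /d/, so it assimilates in place to [n]. /osnamdoirmumeh/ → osnandoirmumeh.
Rule 2 (pre-rhotic lowering): /i/ is a high vowel immediately before /r/, so it lowers to [e]. /osnandoirmumeh/ → osnandoermumeh.
Rule 3 (final a-epenthesis): the form ends in the consonant /h/, so [a] is inserted word-finally. /osnandoermumeh/ → osnandoermumeha.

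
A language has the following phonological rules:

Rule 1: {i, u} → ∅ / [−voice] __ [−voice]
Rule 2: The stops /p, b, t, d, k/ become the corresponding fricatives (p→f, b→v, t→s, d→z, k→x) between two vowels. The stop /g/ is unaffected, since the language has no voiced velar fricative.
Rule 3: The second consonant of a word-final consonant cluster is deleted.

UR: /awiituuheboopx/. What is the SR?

awiisuuhevoop

Rule 1 (high vowel syncope): no segment meets the environment; /awiituuheboopx/ is unchanged.
Rule 2 (intervocalic spirantization): /t/ is a stop between vowels /i/ and /u/, so it spirantizes to the fricative [s]. /b/ is a stop between vowels /e/ and /o/, so it spirantizes to the fricative [v]. /awiituuheboopx/ → awiisuuhevoopx.
Rule 3 (final cluster simplification): /x/ is the second consonant of a word-final cluster /px/, so it deletes. /awiisuuhevoopx/ → awiisuuhevoop.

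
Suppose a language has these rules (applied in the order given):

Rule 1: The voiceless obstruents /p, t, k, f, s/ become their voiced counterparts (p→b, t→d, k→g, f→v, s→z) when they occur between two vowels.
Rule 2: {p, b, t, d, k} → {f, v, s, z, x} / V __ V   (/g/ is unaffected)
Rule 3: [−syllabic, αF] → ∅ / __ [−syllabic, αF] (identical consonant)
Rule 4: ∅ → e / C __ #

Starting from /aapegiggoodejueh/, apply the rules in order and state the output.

Rule 1 (intervocalic voicing): /p/ is a voiceless obstruent between vowels /a/ and /e/, so it voices to [b]. /aapegiggoodejueh/ → aabegiggoodejueh.
Rule 2 (intervocalic spirantization): /b/ is a stop between vowels /a/ and /e/, so it spirantizes to the fricative [v]. /d/ is a stop between vowels /o/ and /e/, so it spirantizes to the fricative [z]. /aabegiggoodejueh/ → aavegiggoozejueh.
Rule 3 (degemination): /gg/ is a geminate; the first /g/ deletes. /aavegiggoozejueh/ → aavegigoozejueh.
Rule 4 (final e-epenthesis): the form ends in the consonant /h/, so [e] is inserted word-finally. /aavegigoozejueh/ → aavegigoozejuehe.

aavegigoozejuehe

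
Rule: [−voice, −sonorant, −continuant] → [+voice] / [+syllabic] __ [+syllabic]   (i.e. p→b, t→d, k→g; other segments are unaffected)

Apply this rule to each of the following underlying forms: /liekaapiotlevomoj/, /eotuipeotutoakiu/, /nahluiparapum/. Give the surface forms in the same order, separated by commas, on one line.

/liekaapiotlevomoj/: /k/ is a voiceless stop between vowels /e/ and /a/, so it voices to [g]. /p/ is a voiceless stop between vowels /a/ and /i/, so it voices to [b]. → [liegaabiotlevomoj].
/eotuipeotutoakiu/: /t/ is a voiceless stop between vowels /o/ and /u/, so it voices to [d]. /p/ is a voiceless stop between vowels /i/ and /e/, so it voices to [b]. /t/ is a voiceless stop between vowels /o/ and /u/, so it voices to [d]. /t/ is a voiceless stop between vowels /u/ and /o/, so it voices to [d]. /k/ is a voiceless stop between vowels /a/ and /i/, so it voices to [g]. → [eoduibeodudoagiu].
/nahluiparapum/: /p/ is a voiceless stop between vowels /i/ and /a/, so it voices to [b]. /p/ is a voiceless stop between vowels /a/ and /u/, so it voices to [b]. → [nahluibarabum].

liegaabiotlevomoj, eoduibeodudoagiu, nahluibarabum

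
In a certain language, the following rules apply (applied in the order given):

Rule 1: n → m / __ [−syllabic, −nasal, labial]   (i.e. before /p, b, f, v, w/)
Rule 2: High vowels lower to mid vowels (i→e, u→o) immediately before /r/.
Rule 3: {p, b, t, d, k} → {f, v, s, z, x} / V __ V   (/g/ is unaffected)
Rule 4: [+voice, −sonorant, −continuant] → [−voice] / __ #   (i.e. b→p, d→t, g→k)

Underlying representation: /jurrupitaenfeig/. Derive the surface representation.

jorrufisaemfeik

Rule 1 (nasal place assimilation): /n/ precedes the labial consonant /f/, so it assimilates in place to [m]. /jurrupitaenfeig/ → jurrupitaemfeig.
Rule 2 (pre-rhotic lowering): /u/ is a high vowel immediately before /r/, so it lowers to [o]. /jurrupitaemfeig/ → jorrupitaemfeig.
Rule 3 (intervocalic spirantization): /p/ is a stop between vowels /u/ and /i/, so it spirantizes to the fricative [f]. /t/ is a stop between vowels /i/ and /a/, so it spirantizes to the fricative [s]. /jorrupitaemfeig/ → jorrufisaemfeig.
Rule 4 (final devoicing): /g/ is a voiced stop in word-final position, so it devoices to [k]. /jorrufisaemfeig/ → jorrufisaemfeik.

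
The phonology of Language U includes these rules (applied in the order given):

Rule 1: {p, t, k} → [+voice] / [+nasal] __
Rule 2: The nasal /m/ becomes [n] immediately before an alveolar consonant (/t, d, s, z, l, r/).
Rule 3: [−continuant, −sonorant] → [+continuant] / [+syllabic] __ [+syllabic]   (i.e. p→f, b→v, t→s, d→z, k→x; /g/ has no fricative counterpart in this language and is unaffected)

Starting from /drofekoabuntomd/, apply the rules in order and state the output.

drofexoavundond

Rule 1 (post-nasal voicing): /t/ is a voiceless stop immediately after the nasal /n/, so it voices to [d]. /drofekoabuntomd/ → drofekoabundomd.
Rule 2 (nasal place assimilation): /m/ precedes the alveolar consonant /d/, so it assimilates in place to [n]. /drofekoabundomd/ → drofekoabundond.
Rule 3 (intervocalic spirantization): /k/ is a stop between vowels /e/ and /o/, so it spirantizes to the fricative [x]. /b/ is a stop between vowels /a/ and /u/, so it spirantizes to the fricative [v]. /drofekoabundond/ → drofexoavundond.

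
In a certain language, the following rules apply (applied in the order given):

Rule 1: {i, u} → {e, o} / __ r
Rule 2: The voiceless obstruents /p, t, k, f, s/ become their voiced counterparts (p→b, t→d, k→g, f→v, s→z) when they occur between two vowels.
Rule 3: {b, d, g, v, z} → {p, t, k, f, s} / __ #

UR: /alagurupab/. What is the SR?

Rule 1 (pre-rhotic lowering): /u/ is a high vowel immediately before /r/, so it lowers to [o]. /alagurupab/ → alagorupab.
Rule 2 (intervocalic voicing): /p/ is a voiceless obstruent between vowels /u/ and /a/, so it voices to [b]. /alagorupab/ → alagorubab.
Rule 3 (final devoicing): /b/ is a voiced obstruent in word-final position, so it devoices to [p]. /alagorubab/ → alagorubap.

alagorubap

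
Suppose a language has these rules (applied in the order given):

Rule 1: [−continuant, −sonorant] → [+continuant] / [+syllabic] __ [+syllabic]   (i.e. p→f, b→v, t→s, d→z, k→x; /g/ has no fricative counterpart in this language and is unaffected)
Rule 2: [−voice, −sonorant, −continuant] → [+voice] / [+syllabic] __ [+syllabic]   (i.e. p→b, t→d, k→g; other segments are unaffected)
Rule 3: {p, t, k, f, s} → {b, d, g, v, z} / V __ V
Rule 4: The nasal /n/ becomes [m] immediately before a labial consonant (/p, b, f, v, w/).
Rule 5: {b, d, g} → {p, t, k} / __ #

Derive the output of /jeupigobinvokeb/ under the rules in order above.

jeuvigovimvoxep

Rule 1 (intervocalic spirantization): /p/ is a stop between vowels /u/ and /i/, so it spirantizes to the fricative [f]. /b/ is a stop between vowels /o/ and /i/, so it spirantizes to the fricative [v]. /k/ is a stop between vowels /o/ and /e/, so it spirantizes to the fricative [x]. /jeupigobinvokeb/ → jeufigovinvoxeb.
Rule 2 (intervocalic voicing): no segment meets the environment; /jeufigovinvoxeb/ is unchanged.
Rule 3 (intervocalic voicing): /f/ is a voiceless obstruent between vowels /u/ and /i/, so it voices to [v]. /jeufigovinvoxeb/ → jeuvigovinvoxeb.
Rule 4 (nasal place assimilation): /n/ precedes the labial consonant /v/, so it assimilates in place to [m]. /jeuvigovinvoxeb/ → jeuvigovimvoxeb.
Rule 5 (final devoicing): /b/ is a voiced stop in word-final position, so it devoices to [p]. /jeuvigovimvoxeb/ → jeuvigovimvoxep.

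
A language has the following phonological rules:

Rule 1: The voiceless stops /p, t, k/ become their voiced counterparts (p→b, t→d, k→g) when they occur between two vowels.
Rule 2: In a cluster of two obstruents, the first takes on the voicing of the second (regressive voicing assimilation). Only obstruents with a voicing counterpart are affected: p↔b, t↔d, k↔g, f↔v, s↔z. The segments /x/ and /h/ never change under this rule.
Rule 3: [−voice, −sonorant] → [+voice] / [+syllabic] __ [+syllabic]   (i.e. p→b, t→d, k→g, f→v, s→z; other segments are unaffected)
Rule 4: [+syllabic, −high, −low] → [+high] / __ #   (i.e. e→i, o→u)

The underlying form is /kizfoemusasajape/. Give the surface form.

kisfoemuzazajabi

Rule 1 (intervocalic voicing): /p/ is a voiceless stop between vowels /a/ and /e/, so it voices to [b]. /kizfoemusasajape/ → kizfoemusasajabe.
Rule 2 (regressive voicing assimilation): /z/ precedes the voiceless obstruent /f/, so it devoices to [s] by assimilation. /kizfoemusasajabe/ → kisfoemusasajabe.
Rule 3 (intervocalic voicing): /s/ is a voiceless obstruent between vowels /u/ and /a/, so it voices to [z]. /s/ is a voiceless obstruent between vowels /a/ and /a/, so it voices to [z]. /kisfoemusasajabe/ → kisfoemuzazajabe.
Rule 4 (final vowel raising): /e/ is a mid vowel in word-final position, so it raises to [i]. /kisfoemuzazajabe/ → kisfoemuzazajabi.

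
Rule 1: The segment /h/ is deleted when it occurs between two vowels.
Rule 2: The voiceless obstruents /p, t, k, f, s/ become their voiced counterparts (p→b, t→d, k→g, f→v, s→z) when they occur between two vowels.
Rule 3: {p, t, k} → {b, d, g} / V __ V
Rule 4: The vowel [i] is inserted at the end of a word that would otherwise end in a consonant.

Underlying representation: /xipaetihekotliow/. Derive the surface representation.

xibaediegotliowi

Rule 1 (intervocalic h-deletion): /h/ occurs between vowels /i/ and /e/, so it deletes. /xipaetihekotliow/ → xipaetiekotliow.
Rule 2 (intervocalic voicing): /p/ is a voiceless obstruent between vowels /i/ and /a/, so it voices to [b]. /t/ is a voiceless obstruent between vowels /e/ and /i/, so it voices to [d]. /k/ is a voiceless obstruent between vowels /e/ and /o/, so it voices to [g]. /xipaetiekotliow/ → xibaediegotliow.
Rule 3 (intervocalic voicing): no segment meets the environment; /xibaediegotliow/ is unchanged.
Rule 4 (final i-epenthesis): the form ends in the consonant /w/, so [i] is inserted word-finally. /xibaediegotliow/ → xibaediegotliowi.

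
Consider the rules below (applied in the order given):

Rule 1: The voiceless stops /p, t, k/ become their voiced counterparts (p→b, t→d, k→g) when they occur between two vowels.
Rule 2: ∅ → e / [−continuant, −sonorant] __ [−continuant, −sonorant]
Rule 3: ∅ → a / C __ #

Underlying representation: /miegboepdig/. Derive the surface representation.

miegeboepediga

Rule 1 (intervocalic voicing): no segment meets the environment; /miegboepdig/ is unchanged.
Rule 2 (stop-cluster e-epenthesis): /g/ and /b/ form a stop–stop cluster, so [e] is inserted between them. /p/ and /d/ form a stop–stop cluster, so [e] is inserted between them. /miegboepdig/ → miegeboepedig.
Rule 3 (final a-epenthesis): the form ends in the consonant /g/, so [a] is inserted word-finally. /miegeboepedig/ → miegeboepediga.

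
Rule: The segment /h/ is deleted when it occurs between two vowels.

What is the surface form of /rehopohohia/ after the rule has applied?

/h/ occurs between vowels /e/ and /o/, so it deletes.
/h/ occurs between vowels /o/ and /o/, so it deletes.
/h/ occurs between vowels /o/ and /i/, so it deletes.
Surface form: [reopooia].

reopooia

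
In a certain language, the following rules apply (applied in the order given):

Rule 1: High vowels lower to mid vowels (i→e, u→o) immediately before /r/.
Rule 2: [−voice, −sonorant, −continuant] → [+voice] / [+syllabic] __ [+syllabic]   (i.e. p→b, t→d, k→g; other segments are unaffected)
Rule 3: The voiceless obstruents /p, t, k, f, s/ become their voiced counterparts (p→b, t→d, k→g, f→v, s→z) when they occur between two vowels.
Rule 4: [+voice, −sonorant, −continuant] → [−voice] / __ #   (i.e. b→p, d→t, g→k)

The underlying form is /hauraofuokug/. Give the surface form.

haoraovuoguk

Rule 1 (pre-rhotic lowering): /u/ is a high vowel immediately before /r/, so it lowers to [o]. /hauraofuokug/ → haoraofuokug.
Rule 2 (intervocalic voicing): /k/ is a voiceless stop between vowels /o/ and /u/, so it voices to [g]. /haoraofuokug/ → haoraofuogug.
Rule 3 (intervocalic voicing): /f/ is a voiceless obstruent between vowels /o/ and /u/, so it voices to [v]. /haoraofuogug/ → haoraovuogug.
Rule 4 (final devoicing): /g/ is a voiced stop in word-final position, so it devoices to [k]. /haoraovuogug/ → haoraovuoguk.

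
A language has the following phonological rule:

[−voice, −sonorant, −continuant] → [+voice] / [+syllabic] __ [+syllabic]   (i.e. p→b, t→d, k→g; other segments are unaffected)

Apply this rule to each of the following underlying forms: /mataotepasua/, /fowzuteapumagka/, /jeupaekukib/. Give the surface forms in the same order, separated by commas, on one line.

/mataotepasua/: /t/ is a voiceless stop between vowels /a/ and /a/, so it voices to [d]. /t/ is a voiceless stop between vowels /o/ and /e/, so it voices to [d]. /p/ is a voiceless stop between vowels /e/ and /a/, so it voices to [b]. → [madaodebasua].
/fowzuteapumagka/: /t/ is a voiceless stop between vowels /u/ and /e/, so it voices to [d]. /p/ is a voiceless stop between vowels /a/ and /u/, so it voices to [b]. → [fowzudeabumagka].
/jeupaekukib/: /p/ is a voiceless stop between vowels /u/ and /a/, so it voices to [b]. /k/ is a voiceless stop between vowels /e/ and /u/, so it voices to [g]. /k/ is a voiceless stop between vowels /u/ and /i/, so it voices to [g]. → [jeubaegugib].

madaodebasua, fowzudeabumagka, jeubaegugib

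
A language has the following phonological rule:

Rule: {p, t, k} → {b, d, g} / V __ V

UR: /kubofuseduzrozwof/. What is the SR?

kubofuseduzrozwof

No segment of /kubofuseduzrozwof/ meets the structural description of the rule, so the form surfaces unchanged.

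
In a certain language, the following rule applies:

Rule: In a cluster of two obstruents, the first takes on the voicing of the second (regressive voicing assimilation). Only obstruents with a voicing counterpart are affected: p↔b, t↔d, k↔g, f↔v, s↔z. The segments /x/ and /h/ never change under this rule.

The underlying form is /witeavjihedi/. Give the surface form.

No segment of /witeavjihedi/ meets the structural description of the rule, so the form surfaces unchanged.

witeavjihedi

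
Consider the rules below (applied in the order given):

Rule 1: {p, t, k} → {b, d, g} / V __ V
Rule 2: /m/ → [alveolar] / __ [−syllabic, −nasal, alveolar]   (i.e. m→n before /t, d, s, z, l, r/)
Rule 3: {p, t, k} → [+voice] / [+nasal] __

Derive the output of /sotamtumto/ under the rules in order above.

Rule 1 (intervocalic voicing): /t/ is a voiceless stop between vowels /o/ and /a/, so it voices to [d]. /sotamtumto/ → sodamtumto.
Rule 2 (nasal place assimilation): /m/ precedes the alveolar consonant /t/, so it assimilates in place to [n]. /m/ precedes the alveolar consonant /t/, so it assimilates in place to [n]. /sodamtumto/ → sodantunto.
Rule 3 (post-nasal voicing): /t/ is a voiceless stop immediately after the nasal /n/, so it voices to [d]. /t/ is a voiceless stop immediately after the nasal /n/, so it voices to [d]. /sodantunto/ → sodandundo.

sodandundo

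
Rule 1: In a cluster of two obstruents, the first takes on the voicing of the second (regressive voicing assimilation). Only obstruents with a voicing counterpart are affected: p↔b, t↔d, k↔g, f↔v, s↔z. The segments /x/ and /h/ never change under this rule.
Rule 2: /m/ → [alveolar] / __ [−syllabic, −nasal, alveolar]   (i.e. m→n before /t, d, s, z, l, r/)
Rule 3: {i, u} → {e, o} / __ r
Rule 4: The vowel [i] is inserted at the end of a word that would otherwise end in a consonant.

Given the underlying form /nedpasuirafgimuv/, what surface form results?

Rule 1 (regressive voicing assimilation): /d/ precedes the voiceless obstruent /p/, so it devoices to [t] by assimilation. /f/ precedes the voiced obstruent /g/, so it voices to [v] by assimilation. /nedpasuirafgimuv/ → netpasuiravgimuv.
Rule 2 (nasal place assimilation): no segment meets the environment; /netpasuiravgimuv/ is unchanged.
Rule 3 (pre-rhotic lowering): /i/ is a high vowel immediately before /r/, so it lowers to [e]. /netpasuiravgimuv/ → netpasueravgimuv.
Rule 4 (final i-epenthesis): the form ends in the consonant /v/, so [i] is inserted word-finally. /netpasueravgimuv/ → netpasueravgimuvi.

netpasueravgimuvi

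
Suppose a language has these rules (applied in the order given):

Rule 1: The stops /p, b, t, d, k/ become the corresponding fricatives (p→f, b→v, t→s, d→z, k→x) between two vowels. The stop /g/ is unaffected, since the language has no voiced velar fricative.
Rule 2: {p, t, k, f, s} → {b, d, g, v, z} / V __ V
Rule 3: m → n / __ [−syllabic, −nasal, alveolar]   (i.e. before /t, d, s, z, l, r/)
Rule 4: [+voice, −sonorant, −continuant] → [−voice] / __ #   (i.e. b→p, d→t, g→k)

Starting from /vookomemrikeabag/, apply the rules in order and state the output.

vooxomenrixeavak

Rule 1 (intervocalic spirantization): /k/ is a stop between vowels /o/ and /o/, so it spirantizes to the fricative [x]. /k/ is a stop between vowels /i/ and /e/, so it spirantizes to the fricative [x]. /b/ is a stop between vowels /a/ and /a/, so it spirantizes to the fricative [v]. /vookomemrikeabag/ → vooxomemrixeavag.
Rule 2 (intervocalic voicing): no segment meets the environment; /vooxomemrixeavag/ is unchanged.
Rule 3 (nasal place assimilation): /m/ precedes the alveolar consonant /r/, so it assimilates in place to [n]. /vooxomemrixeavag/ → vooxomenrixeavag.
Rule 4 (final devoicing): /g/ is a voiced stop in word-final position, so it devoices to [k]. /vooxomenrixeavag/ → vooxomenrixeavak.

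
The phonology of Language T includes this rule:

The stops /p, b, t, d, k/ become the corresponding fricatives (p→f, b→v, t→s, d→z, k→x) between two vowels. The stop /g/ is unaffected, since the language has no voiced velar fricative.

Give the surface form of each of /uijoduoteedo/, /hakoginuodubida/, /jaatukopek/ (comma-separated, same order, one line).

/uijoduoteedo/: /d/ is a stop between vowels /o/ and /u/, so it spirantizes to the fricative [z]. /t/ is a stop between vowels /o/ and /e/, so it spirantizes to the fricative [s]. /d/ is a stop between vowels /e/ and /o/, so it spirantizes to the fricative [z]. → [uijozuoseezo].
/hakoginuodubida/: /k/ is a stop between vowels /a/ and /o/, so it spirantizes to the fricative [x]. /d/ is a stop between vowels /o/ and /u/, so it spirantizes to the fricative [z]. /b/ is a stop between vowels /u/ and /i/, so it spirantizes to the fricative [v]. /d/ is a stop between vowels /i/ and /a/, so it spirantizes to the fricative [z]. → [haxoginuozuviza].
/jaatukopek/: /t/ is a stop between vowels /a/ and /u/, so it spirantizes to the fricative [s]. /k/ is a stop between vowels /u/ and /o/, so it spirantizes to the fricative [x]. /p/ is a stop between vowels /o/ and /e/, so it spirantizes to the fricative [f]. → [jaasuxofek].

uijozuoseezo, haxoginuozuviza, jaasuxofek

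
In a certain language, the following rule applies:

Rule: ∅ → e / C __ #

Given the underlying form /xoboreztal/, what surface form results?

xoboreztale

the form ends in the consonant /l/, so [e] is inserted word-finally.
Surface form: [xoboreztale].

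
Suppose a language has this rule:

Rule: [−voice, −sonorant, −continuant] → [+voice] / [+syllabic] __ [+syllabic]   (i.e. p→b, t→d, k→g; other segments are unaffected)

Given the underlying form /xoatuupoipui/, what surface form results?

/t/ is a voiceless stop between vowels /a/ and /u/, so it voices to [d].
/p/ is a voiceless stop between vowels /u/ and /o/, so it voices to [b].
/p/ is a voiceless stop between vowels /i/ and /u/, so it voices to [b].
Surface form: [xoaduuboibui].

xoaduuboibui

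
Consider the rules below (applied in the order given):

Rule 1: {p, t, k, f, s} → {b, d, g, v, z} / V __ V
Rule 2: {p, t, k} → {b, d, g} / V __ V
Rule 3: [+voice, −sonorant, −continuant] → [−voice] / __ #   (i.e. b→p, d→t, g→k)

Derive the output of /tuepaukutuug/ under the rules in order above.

tuebauguduuk

Rule 1 (intervocalic voicing): /p/ is a voiceless obstruent between vowels /e/ and /a/, so it voices to [b]. /k/ is a voiceless obstruent between vowels /u/ and /u/, so it voices to [g]. /t/ is a voiceless obstruent between vowels /u/ and /u/, so it voices to [d]. /tuepaukutuug/ → tuebauguduug.
Rule 2 (intervocalic voicing): no segment meets the environment; /tuebauguduug/ is unchanged.
Rule 3 (final devoicing): /g/ is a voiced stop in word-final position, so it devoices to [k]. /tuebauguduug/ → tuebauguduuk.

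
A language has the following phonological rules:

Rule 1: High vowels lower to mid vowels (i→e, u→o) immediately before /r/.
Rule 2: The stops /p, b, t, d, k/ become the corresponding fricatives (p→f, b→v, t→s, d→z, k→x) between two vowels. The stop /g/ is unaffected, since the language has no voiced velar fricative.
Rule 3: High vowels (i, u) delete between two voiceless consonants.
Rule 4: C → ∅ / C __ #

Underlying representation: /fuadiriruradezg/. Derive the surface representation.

Rule 1 (pre-rhotic lowering): /i/ is a high vowel immediately before /r/, so it lowers to [e]. /i/ is a high vowel immediately before /r/, so it lowers to [e]. /u/ is a high vowel immediately before /r/, so it lowers to [o]. /fuadiriruradezg/ → fuadereroradezg.
Rule 2 (intervocalic spirantization): /d/ is a stop between vowels /a/ and /e/, so it spirantizes to the fricative [z]. /d/ is a stop between vowels /a/ and /e/, so it spirantizes to the fricative [z]. /fuadereroradezg/ → fuazererorazezg.
Rule 3 (high vowel syncope): no segment meets the environment; /fuazererorazezg/ is unchanged.
Rule 4 (final cluster simplification): /g/ is the second consonant of a word-final cluster /zg/, so it deletes. /fuazererorazezg/ → fuazererorazez.

fuazererorazez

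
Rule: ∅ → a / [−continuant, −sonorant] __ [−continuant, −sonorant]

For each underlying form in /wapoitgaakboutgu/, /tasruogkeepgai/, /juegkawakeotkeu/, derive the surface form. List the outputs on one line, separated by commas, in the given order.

/wapoitgaakboutgu/: /t/ and /g/ form a stop–stop cluster, so [a] is inserted between them. /k/ and /b/ form a stop–stop cluster, so [a] is inserted between them. /t/ and /g/ form a stop–stop cluster, so [a] is inserted between them. → [wapoitagaakaboutagu].
/tasruogkeepgai/: /g/ and /k/ form a stop–stop cluster, so [a] is inserted between them. /p/ and /g/ form a stop–stop cluster, so [a] is inserted between them. → [tasruogakeepagai].
/juegkawakeotkeu/: /g/ and /k/ form a stop–stop cluster, so [a] is inserted between them. /t/ and /k/ form a stop–stop cluster, so [a] is inserted between them. → [juegakawakeotakeu].

wapoitagaakaboutagu, tasruogakeepagai, juegakawakeotakeu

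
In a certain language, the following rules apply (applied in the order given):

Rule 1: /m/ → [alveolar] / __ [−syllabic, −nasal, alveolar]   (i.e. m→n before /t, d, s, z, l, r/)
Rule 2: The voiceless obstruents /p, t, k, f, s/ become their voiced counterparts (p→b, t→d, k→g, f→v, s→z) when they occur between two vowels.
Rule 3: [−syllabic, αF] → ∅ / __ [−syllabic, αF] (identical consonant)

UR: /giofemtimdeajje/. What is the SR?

Rule 1 (nasal place assimilation): /m/ precedes the alveolar consonant /t/, so it assimilates in place to [n]. /m/ precedes the alveolar consonant /d/, so it assimilates in place to [n]. /giofemtimdeajje/ → giofentindeajje.
Rule 2 (intervocalic voicing): /f/ is a voiceless obstruent between vowels /o/ and /e/, so it voices to [v]. /giofentindeajje/ → gioventindeajje.
Rule 3 (degemination): /jj/ is a geminate; the first /j/ deletes. /gioventindeajje/ → gioventindeaje.

gioventindeaje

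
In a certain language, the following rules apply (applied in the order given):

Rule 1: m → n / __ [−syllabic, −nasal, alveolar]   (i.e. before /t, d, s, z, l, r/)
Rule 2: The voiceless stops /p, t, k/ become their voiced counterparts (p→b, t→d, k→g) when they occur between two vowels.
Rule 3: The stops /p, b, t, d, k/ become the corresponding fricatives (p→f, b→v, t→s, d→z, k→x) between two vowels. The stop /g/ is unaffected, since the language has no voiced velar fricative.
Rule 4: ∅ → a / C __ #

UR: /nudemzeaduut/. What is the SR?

Rule 1 (nasal place assimilation): /m/ precedes the alveolar consonant /z/, so it assimilates in place to [n]. /nudemzeaduut/ → nudenzeaduut.
Rule 2 (intervocalic voicing): no segment meets the environment; /nudenzeaduut/ is unchanged.
Rule 3 (intervocalic spirantization): /d/ is a stop between vowels /u/ and /e/, so it spirantizes to the fricative [z]. /d/ is a stop between vowels /a/ and /u/, so it spirantizes to the fricative [z]. /nudenzeaduut/ → nuzenzeazuut.
Rule 4 (final a-epenthesis): the form ends in the consonant /t/, so [a] is inserted word-finally. /nuzenzeazuut/ → nuzenzeazuuta.

nuzenzeazuuta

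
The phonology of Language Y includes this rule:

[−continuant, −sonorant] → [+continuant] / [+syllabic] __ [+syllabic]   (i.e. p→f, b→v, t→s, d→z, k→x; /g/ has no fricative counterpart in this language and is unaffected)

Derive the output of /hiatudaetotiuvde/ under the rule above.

hiasuzaesosiuvde

/t/ is a stop between vowels /a/ and /u/, so it spirantizes to the fricative [s].
/d/ is a stop between vowels /u/ and /a/, so it spirantizes to the fricative [z].
/t/ is a stop between vowels /e/ and /o/, so it spirantizes to the fricative [s].
/t/ is a stop between vowels /o/ and /i/, so it spirantizes to the fricative [s].
The other instance of /d/ does not occur in the required environment and remains unchanged.
Surface form: [hiasuzaesosiuvde].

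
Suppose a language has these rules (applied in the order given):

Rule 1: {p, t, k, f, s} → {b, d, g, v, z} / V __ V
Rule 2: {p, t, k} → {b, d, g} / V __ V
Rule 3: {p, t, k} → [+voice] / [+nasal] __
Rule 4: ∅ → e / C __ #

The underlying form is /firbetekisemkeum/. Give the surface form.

firbedegizemgeume

Rule 1 (intervocalic voicing): /t/ is a voiceless obstruent between vowels /e/ and /e/, so it voices to [d]. /k/ is a voiceless obstruent between vowels /e/ and /i/, so it voices to [g]. /s/ is a voiceless obstruent between vowels /i/ and /e/, so it voices to [z]. /firbetekisemkeum/ → firbedegizemkeum.
Rule 2 (intervocalic voicing): no segment meets the environment; /firbedegizemkeum/ is unchanged.
Rule 3 (post-nasal voicing): /k/ is a voiceless stop immediately after the nasal /m/, so it voices to [g]. /firbedegizemkeum/ → firbedegizemgeum.
Rule 4 (final e-epenthesis): the form ends in the consonant /m/, so [e] is inserted word-finally. /firbedegizemgeum/ → firbedegizemgeume.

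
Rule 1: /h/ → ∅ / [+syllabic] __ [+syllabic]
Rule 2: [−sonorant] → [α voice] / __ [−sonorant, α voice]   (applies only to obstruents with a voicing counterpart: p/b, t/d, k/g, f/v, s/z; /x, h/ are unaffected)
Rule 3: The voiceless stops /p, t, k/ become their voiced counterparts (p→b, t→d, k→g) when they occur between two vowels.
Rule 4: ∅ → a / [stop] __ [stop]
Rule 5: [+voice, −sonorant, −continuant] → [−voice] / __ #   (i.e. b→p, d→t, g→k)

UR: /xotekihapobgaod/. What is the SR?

Rule 1 (intervocalic h-deletion): /h/ occurs between vowels /i/ and /a/, so it deletes. /xotekihapobgaod/ → xotekiapobgaod.
Rule 2 (regressive voicing assimilation): no segment meets the environment; /xotekiapobgaod/ is unchanged.
Rule 3 (intervocalic voicing): /t/ is a voiceless stop between vowels /o/ and /e/, so it voices to [d]. /k/ is a voiceless stop between vowels /e/ and /i/, so it voices to [g]. /p/ is a voiceless stop between vowels /a/ and /o/, so it voices to [b]. /xotekiapobgaod/ → xodegiabobgaod.
Rule 4 (stop-cluster a-epenthesis): /b/ and /g/ form a stop–stop cluster, so [a] is inserted between them. /xodegiabobgaod/ → xodegiabobagaod.
Rule 5 (final devoicing): /d/ is a voiced stop in word-final position, so it devoices to [t]. /xodegiabobagaod/ → xodegiabobagaot.

xodegiabobagaot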